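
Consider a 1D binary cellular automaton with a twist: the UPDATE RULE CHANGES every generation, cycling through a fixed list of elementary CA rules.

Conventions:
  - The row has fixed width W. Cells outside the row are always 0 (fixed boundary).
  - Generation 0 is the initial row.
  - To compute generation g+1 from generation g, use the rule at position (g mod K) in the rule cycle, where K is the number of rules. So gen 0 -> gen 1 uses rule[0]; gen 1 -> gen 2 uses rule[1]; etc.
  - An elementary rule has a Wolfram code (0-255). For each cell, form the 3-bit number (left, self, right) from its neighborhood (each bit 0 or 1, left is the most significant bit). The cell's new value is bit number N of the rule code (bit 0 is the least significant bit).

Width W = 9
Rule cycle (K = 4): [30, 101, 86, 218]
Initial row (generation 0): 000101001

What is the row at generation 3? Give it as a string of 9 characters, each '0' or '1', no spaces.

Answer: 111011011

Derivation:
Gen 0: 000101001
Gen 1 (rule 30): 001101111
Gen 2 (rule 101): 100110001
Gen 3 (rule 86): 111011011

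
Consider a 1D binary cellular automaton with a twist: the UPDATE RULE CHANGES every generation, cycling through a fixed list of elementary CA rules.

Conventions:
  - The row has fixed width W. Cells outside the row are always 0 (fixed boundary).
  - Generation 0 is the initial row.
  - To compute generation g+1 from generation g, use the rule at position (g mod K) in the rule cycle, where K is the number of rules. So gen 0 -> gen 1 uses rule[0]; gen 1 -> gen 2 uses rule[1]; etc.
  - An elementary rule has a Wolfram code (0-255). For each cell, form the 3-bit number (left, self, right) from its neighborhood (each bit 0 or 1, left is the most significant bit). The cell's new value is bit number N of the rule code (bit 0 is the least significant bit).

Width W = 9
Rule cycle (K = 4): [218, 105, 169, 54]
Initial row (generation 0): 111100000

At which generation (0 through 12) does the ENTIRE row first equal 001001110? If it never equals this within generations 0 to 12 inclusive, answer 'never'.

Gen 0: 111100000
Gen 1 (rule 218): 111110000
Gen 2 (rule 105): 100010111
Gen 3 (rule 169): 001001110
Gen 4 (rule 54): 011110001
Gen 5 (rule 218): 111111010
Gen 6 (rule 105): 100001100
Gen 7 (rule 169): 001101001
Gen 8 (rule 54): 010011111
Gen 9 (rule 218): 101111111
Gen 10 (rule 105): 011000001
Gen 11 (rule 169): 010011100
Gen 12 (rule 54): 111100010

Answer: 3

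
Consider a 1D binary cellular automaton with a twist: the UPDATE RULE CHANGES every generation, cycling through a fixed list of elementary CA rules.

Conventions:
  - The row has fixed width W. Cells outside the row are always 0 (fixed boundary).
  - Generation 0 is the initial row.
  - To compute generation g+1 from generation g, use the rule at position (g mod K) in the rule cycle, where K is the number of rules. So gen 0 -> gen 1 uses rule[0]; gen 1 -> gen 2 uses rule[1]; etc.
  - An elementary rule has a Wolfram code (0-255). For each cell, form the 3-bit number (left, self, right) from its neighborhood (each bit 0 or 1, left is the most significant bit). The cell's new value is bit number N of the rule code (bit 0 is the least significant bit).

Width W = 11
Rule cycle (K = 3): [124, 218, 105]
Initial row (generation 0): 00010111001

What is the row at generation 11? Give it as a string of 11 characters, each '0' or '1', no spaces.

Gen 0: 00010111001
Gen 1 (rule 124): 00011101101
Gen 2 (rule 218): 00111101100
Gen 3 (rule 105): 10100111101
Gen 4 (rule 124): 11110100111
Gen 5 (rule 218): 11110011111
Gen 6 (rule 105): 10010010001
Gen 7 (rule 124): 11011011001
Gen 8 (rule 218): 11011011110
Gen 9 (rule 105): 11111110010
Gen 10 (rule 124): 10000011011
Gen 11 (rule 218): 01000111011

Answer: 01000111011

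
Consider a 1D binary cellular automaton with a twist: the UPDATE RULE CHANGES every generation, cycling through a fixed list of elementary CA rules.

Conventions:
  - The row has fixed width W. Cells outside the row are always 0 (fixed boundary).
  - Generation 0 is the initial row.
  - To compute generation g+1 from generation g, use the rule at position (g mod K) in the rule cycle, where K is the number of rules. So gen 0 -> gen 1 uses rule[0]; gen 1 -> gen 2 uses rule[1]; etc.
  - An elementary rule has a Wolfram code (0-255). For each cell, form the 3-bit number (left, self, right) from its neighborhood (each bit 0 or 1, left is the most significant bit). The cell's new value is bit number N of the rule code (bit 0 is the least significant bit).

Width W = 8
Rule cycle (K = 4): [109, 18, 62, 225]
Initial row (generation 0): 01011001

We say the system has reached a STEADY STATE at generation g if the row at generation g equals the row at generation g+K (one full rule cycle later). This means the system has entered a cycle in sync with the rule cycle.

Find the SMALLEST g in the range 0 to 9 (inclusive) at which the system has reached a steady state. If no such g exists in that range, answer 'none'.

Gen 0: 01011001
Gen 1 (rule 109): 01111001
Gen 2 (rule 18): 10000110
Gen 3 (rule 62): 11001101
Gen 4 (rule 225): 01000110
Gen 5 (rule 109): 01010110
Gen 6 (rule 18): 10000001
Gen 7 (rule 62): 11000011
Gen 8 (rule 225): 01011001
Gen 9 (rule 109): 01111001
Gen 10 (rule 18): 10000110
Gen 11 (rule 62): 11001101
Gen 12 (rule 225): 01000110
Gen 13 (rule 109): 01010110

Answer: none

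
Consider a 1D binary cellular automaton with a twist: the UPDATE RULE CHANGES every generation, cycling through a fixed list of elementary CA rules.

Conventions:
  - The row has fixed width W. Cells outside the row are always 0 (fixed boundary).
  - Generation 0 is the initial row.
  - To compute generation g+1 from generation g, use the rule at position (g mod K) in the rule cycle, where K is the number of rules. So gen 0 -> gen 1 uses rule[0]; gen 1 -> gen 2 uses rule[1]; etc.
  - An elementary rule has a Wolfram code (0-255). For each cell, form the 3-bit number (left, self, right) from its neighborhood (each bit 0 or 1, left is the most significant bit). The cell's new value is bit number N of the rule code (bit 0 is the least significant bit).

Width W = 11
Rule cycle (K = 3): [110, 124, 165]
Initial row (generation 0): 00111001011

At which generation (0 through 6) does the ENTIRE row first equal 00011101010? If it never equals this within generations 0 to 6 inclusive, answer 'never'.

Answer: never

Derivation:
Gen 0: 00111001011
Gen 1 (rule 110): 01101011111
Gen 2 (rule 124): 01111110001
Gen 3 (rule 165): 00111100101
Gen 4 (rule 110): 01100101111
Gen 5 (rule 124): 01110111001
Gen 6 (rule 165): 00101010001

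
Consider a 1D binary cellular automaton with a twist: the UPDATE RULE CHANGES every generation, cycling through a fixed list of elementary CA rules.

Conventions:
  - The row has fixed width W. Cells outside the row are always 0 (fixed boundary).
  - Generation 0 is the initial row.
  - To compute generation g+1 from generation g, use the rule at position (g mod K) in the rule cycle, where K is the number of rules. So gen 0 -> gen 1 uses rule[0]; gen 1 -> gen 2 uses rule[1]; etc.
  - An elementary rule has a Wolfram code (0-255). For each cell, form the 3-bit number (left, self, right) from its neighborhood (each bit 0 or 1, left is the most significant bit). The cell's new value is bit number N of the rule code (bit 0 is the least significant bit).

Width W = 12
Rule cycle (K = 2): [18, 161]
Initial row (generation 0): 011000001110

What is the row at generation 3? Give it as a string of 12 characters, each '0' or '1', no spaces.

Answer: 000010101010

Derivation:
Gen 0: 011000001110
Gen 1 (rule 18): 100100010001
Gen 2 (rule 161): 000001000100
Gen 3 (rule 18): 000010101010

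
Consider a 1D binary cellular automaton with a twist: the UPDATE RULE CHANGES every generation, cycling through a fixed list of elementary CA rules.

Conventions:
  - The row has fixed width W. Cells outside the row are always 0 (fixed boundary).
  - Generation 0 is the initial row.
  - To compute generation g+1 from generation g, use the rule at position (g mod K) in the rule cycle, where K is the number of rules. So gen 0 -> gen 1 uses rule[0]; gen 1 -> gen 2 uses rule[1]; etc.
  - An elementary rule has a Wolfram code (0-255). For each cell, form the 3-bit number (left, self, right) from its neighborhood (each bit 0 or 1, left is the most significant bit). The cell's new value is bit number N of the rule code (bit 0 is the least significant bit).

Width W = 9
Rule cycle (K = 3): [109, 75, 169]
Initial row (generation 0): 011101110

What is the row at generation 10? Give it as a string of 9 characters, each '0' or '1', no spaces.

Gen 0: 011101110
Gen 1 (rule 109): 010111010
Gen 2 (rule 75): 100101000
Gen 3 (rule 169): 000010011
Gen 4 (rule 109): 111010011
Gen 5 (rule 75): 101000111
Gen 6 (rule 169): 010010110
Gen 7 (rule 109): 010011110
Gen 8 (rule 75): 100110010
Gen 9 (rule 169): 000100000
Gen 10 (rule 109): 110101111

Answer: 110101111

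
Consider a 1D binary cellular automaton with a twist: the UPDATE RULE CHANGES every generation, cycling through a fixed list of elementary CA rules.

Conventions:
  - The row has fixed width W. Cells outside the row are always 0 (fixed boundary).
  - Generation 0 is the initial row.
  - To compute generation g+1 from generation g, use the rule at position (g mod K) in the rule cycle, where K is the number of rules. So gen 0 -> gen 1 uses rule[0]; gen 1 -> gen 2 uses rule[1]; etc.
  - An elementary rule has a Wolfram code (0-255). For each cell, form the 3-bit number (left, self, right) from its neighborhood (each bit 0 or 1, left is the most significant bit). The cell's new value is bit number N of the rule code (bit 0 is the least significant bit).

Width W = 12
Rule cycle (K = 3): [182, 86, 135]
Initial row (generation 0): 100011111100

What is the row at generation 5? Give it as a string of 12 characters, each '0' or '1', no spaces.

Answer: 010010010110

Derivation:
Gen 0: 100011111100
Gen 1 (rule 182): 110101111010
Gen 2 (rule 86): 010100001011
Gen 3 (rule 135): 110101111000
Gen 4 (rule 182): 001110110100
Gen 5 (rule 86): 010010010110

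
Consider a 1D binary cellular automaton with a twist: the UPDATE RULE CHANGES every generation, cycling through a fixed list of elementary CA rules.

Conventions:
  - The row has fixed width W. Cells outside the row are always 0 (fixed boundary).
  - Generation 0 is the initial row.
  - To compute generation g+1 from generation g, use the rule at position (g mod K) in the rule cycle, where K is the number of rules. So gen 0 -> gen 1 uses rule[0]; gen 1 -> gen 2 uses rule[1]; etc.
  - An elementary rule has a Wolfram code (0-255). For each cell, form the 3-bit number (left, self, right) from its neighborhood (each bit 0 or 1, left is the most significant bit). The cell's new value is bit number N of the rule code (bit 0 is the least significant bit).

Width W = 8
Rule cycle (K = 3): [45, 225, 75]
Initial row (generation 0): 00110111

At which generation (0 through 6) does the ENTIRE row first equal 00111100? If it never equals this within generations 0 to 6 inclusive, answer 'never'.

Gen 0: 00110111
Gen 1 (rule 45): 10101100
Gen 2 (rule 225): 01010101
Gen 3 (rule 75): 10000000
Gen 4 (rule 45): 10111111
Gen 5 (rule 225): 01011111
Gen 6 (rule 75): 10010001

Answer: never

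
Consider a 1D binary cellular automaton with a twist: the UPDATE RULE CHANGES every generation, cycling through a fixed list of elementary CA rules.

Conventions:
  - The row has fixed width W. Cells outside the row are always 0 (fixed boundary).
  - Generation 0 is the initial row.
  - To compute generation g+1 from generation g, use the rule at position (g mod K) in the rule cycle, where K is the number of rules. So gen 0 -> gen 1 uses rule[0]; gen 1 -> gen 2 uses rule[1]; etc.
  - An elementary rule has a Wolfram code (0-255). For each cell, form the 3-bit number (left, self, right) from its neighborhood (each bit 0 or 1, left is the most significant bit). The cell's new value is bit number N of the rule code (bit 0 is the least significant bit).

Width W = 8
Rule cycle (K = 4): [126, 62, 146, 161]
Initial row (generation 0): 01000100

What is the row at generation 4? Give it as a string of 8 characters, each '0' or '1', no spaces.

Gen 0: 01000100
Gen 1 (rule 126): 11101110
Gen 2 (rule 62): 10011001
Gen 3 (rule 146): 01100110
Gen 4 (rule 161): 00000000

Answer: 00000000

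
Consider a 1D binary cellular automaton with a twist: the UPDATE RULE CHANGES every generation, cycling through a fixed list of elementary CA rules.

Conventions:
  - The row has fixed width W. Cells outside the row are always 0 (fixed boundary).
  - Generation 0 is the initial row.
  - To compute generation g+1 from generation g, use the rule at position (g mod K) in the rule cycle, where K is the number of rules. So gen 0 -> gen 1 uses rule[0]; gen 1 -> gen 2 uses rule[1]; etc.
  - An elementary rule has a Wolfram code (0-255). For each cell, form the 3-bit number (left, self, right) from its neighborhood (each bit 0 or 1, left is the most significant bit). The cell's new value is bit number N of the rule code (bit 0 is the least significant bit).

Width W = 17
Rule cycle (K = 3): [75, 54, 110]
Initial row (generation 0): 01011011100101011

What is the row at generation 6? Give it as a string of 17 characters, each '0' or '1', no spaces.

Answer: 00110110001110111

Derivation:
Gen 0: 01011011100101011
Gen 1 (rule 75): 10011010101000011
Gen 2 (rule 54): 11100111111100100
Gen 3 (rule 110): 10101100000101100
Gen 4 (rule 75): 00001101111001101
Gen 5 (rule 54): 00010010000110011
Gen 6 (rule 110): 00110110001110111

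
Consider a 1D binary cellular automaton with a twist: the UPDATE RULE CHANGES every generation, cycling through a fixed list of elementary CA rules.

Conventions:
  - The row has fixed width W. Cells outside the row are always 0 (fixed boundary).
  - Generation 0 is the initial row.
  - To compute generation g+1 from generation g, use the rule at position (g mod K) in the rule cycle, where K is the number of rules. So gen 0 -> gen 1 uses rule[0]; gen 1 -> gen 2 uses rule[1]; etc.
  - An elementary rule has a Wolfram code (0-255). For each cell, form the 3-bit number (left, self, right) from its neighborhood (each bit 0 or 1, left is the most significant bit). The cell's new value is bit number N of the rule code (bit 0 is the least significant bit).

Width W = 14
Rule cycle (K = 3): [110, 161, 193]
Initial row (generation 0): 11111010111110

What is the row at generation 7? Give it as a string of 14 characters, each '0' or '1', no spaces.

Answer: 10110000000000

Derivation:
Gen 0: 11111010111110
Gen 1 (rule 110): 10001111100010
Gen 2 (rule 161): 00100111001000
Gen 3 (rule 193): 10000011000011
Gen 4 (rule 110): 10000111000111
Gen 5 (rule 161): 00110010010010
Gen 6 (rule 193): 10010000000000
Gen 7 (rule 110): 10110000000000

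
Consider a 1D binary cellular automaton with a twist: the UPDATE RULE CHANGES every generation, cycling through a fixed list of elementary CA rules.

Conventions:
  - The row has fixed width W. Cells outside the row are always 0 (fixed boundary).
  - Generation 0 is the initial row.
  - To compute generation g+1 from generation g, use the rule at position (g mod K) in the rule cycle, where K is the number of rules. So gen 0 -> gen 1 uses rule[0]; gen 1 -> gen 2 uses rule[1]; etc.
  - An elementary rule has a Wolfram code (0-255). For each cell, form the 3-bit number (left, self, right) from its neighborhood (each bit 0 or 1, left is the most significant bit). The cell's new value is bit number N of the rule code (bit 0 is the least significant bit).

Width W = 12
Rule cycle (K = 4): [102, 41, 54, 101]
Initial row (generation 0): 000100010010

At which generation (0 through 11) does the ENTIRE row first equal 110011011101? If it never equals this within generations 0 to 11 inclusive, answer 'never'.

Gen 0: 000100010010
Gen 1 (rule 102): 001100110110
Gen 2 (rule 41): 101000101100
Gen 3 (rule 54): 111101110010
Gen 4 (rule 101): 000110010010
Gen 5 (rule 102): 001010110110
Gen 6 (rule 41): 100101101100
Gen 7 (rule 54): 111110010010
Gen 8 (rule 101): 000010010010
Gen 9 (rule 102): 000110110110
Gen 10 (rule 41): 110101101100
Gen 11 (rule 54): 001110010010

Answer: never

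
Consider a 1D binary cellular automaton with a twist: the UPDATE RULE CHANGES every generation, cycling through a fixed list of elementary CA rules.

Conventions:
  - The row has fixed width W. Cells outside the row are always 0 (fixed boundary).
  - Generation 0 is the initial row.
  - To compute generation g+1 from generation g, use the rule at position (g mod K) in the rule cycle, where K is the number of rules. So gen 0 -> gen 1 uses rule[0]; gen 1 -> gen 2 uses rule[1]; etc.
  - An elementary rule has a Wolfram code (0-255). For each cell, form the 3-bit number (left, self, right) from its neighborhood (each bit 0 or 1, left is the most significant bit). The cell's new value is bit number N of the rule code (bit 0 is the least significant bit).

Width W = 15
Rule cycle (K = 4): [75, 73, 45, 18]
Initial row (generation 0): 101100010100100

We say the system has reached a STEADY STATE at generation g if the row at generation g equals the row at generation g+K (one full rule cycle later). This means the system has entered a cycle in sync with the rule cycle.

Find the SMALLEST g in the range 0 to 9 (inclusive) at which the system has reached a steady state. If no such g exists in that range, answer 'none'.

Answer: 8

Derivation:
Gen 0: 101100010100100
Gen 1 (rule 75): 001101100001001
Gen 2 (rule 73): 101101101100000
Gen 3 (rule 45): 111011011001111
Gen 4 (rule 18): 000000000110000
Gen 5 (rule 75): 111111111110111
Gen 6 (rule 73): 100000000010101
Gen 7 (rule 45): 101111111011111
Gen 8 (rule 18): 000000000000000
Gen 9 (rule 75): 111111111111111
Gen 10 (rule 73): 100000000000001
Gen 11 (rule 45): 101111111111101
Gen 12 (rule 18): 000000000000000
Gen 13 (rule 75): 111111111111111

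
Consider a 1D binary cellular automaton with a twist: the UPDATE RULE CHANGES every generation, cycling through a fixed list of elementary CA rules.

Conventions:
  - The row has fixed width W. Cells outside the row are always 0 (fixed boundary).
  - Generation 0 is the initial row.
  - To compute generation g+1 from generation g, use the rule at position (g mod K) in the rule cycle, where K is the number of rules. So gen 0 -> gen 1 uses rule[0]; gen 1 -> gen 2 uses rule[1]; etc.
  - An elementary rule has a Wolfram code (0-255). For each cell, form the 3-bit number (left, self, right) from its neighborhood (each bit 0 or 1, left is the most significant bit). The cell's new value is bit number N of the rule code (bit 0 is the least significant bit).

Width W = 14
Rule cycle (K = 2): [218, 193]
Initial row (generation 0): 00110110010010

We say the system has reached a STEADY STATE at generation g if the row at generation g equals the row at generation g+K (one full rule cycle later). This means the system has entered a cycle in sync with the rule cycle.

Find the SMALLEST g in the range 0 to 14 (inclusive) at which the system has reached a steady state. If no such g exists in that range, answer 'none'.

Answer: 5

Derivation:
Gen 0: 00110110010010
Gen 1 (rule 218): 01110111101101
Gen 2 (rule 193): 00110011100100
Gen 3 (rule 218): 01111111111010
Gen 4 (rule 193): 00111111111000
Gen 5 (rule 218): 01111111111100
Gen 6 (rule 193): 00111111111101
Gen 7 (rule 218): 01111111111100
Gen 8 (rule 193): 00111111111101
Gen 9 (rule 218): 01111111111100
Gen 10 (rule 193): 00111111111101
Gen 11 (rule 218): 01111111111100
Gen 12 (rule 193): 00111111111101
Gen 13 (rule 218): 01111111111100
Gen 14 (rule 193): 00111111111101
Gen 15 (rule 218): 01111111111100
Gen 16 (rule 193): 00111111111101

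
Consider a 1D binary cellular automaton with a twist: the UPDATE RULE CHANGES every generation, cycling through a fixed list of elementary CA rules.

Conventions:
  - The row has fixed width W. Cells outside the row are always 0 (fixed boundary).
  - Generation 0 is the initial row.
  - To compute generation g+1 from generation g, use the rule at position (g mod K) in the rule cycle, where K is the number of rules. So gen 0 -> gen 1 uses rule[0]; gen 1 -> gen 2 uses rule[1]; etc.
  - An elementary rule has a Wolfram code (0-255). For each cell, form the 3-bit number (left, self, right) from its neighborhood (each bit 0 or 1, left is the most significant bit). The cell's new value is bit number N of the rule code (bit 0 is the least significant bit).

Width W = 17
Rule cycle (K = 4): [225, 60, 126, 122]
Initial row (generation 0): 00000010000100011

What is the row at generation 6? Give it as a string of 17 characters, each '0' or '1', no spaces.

Answer: 01000110000000010

Derivation:
Gen 0: 00000010000100011
Gen 1 (rule 225): 11111000110001001
Gen 2 (rule 60): 10000100101001101
Gen 3 (rule 126): 11001111111111111
Gen 4 (rule 122): 11111000000000001
Gen 5 (rule 225): 01111011111111100
Gen 6 (rule 60): 01000110000000010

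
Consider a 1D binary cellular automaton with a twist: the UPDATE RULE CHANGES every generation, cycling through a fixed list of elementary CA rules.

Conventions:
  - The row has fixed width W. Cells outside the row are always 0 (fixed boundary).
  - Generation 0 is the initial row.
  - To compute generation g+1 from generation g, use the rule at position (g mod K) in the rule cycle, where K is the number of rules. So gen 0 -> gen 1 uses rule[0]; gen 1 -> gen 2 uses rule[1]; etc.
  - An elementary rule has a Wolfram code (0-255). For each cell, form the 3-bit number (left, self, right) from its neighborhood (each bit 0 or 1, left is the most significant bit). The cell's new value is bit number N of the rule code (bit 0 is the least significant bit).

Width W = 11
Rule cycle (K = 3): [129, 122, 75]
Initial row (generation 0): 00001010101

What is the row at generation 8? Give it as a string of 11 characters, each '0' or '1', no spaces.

Gen 0: 00001010101
Gen 1 (rule 129): 11100000000
Gen 2 (rule 122): 10110000000
Gen 3 (rule 75): 00110111111
Gen 4 (rule 129): 10000011110
Gen 5 (rule 122): 01000110011
Gen 6 (rule 75): 10011110111
Gen 7 (rule 129): 00001100010
Gen 8 (rule 122): 00011110101

Answer: 00011110101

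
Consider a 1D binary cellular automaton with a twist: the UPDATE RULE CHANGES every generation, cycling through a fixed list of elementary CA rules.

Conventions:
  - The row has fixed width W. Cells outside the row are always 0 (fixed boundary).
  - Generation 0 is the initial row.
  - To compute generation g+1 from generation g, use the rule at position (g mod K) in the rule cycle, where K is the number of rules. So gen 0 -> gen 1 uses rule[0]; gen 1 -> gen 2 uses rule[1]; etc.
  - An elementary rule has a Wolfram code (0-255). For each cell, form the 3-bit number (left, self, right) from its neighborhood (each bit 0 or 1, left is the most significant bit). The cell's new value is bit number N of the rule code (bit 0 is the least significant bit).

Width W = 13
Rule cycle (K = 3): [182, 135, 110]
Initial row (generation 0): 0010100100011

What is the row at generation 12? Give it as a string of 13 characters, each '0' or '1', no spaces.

Answer: 1101110000000

Derivation:
Gen 0: 0010100100011
Gen 1 (rule 182): 0111111110100
Gen 2 (rule 135): 1011111100101
Gen 3 (rule 110): 1110000101111
Gen 4 (rule 182): 0101001110110
Gen 5 (rule 135): 1101010100000
Gen 6 (rule 110): 1111111100000
Gen 7 (rule 182): 0111111010000
Gen 8 (rule 135): 1011110010111
Gen 9 (rule 110): 1110010111101
Gen 10 (rule 182): 0101111011011
Gen 11 (rule 135): 1100110000000
Gen 12 (rule 110): 1101110000000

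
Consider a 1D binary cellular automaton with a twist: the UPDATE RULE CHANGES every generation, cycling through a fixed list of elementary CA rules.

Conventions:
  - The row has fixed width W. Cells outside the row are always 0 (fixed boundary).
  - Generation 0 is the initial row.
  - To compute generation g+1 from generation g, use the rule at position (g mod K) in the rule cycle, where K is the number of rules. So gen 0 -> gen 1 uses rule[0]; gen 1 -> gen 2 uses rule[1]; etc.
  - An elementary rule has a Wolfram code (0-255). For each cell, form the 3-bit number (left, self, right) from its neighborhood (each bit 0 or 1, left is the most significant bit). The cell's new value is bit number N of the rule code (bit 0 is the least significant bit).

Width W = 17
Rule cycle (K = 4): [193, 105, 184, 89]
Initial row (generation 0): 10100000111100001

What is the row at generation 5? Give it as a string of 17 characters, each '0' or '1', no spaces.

Answer: 01011110000000000

Derivation:
Gen 0: 10100000111100001
Gen 1 (rule 193): 00001110011101100
Gen 2 (rule 105): 11101010010111101
Gen 3 (rule 184): 11010101001111010
Gen 4 (rule 89): 11000000101001001
Gen 5 (rule 193): 01011110000000000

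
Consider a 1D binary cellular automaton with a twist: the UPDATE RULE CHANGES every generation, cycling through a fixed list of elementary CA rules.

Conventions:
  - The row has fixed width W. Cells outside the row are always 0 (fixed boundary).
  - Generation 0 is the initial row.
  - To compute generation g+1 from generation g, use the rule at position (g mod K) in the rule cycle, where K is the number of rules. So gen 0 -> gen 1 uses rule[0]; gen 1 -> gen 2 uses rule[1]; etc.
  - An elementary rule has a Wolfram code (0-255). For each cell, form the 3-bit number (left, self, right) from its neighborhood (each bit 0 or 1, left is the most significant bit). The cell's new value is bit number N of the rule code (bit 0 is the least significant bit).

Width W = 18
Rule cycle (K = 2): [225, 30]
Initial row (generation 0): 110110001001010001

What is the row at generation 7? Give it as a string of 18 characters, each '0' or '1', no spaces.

Gen 0: 110110001001010001
Gen 1 (rule 225): 011010100000100100
Gen 2 (rule 30): 110010110001111110
Gen 3 (rule 225): 010001010100111110
Gen 4 (rule 30): 111011010111100001
Gen 5 (rule 225): 011101101011101100
Gen 6 (rule 30): 110001001010001010
Gen 7 (rule 225): 010100000100100100

Answer: 010100000100100100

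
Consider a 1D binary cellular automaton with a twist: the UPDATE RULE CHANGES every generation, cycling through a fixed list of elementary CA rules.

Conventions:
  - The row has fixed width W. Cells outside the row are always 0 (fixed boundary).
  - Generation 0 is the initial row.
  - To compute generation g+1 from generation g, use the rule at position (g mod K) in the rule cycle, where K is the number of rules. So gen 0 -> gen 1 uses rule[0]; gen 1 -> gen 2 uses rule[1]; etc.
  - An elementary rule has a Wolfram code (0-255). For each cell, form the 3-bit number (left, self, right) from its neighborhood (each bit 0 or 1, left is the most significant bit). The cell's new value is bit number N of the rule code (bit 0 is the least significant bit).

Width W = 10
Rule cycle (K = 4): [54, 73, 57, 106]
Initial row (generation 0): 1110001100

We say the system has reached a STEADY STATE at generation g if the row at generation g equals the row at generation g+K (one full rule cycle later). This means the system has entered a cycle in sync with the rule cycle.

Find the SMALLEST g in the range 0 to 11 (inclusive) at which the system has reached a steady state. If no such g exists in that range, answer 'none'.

Gen 0: 1110001100
Gen 1 (rule 54): 0001010010
Gen 2 (rule 73): 1100000000
Gen 3 (rule 57): 1011111111
Gen 4 (rule 106): 0110000001
Gen 5 (rule 54): 1001000011
Gen 6 (rule 73): 0000011011
Gen 7 (rule 57): 1111010110
Gen 8 (rule 106): 1001101110
Gen 9 (rule 54): 1110010001
Gen 10 (rule 73): 1010000100
Gen 11 (rule 57): 0101110011
Gen 12 (rule 106): 1011010111
Gen 13 (rule 54): 1100111000
Gen 14 (rule 73): 1100101011
Gen 15 (rule 57): 1010010110

Answer: none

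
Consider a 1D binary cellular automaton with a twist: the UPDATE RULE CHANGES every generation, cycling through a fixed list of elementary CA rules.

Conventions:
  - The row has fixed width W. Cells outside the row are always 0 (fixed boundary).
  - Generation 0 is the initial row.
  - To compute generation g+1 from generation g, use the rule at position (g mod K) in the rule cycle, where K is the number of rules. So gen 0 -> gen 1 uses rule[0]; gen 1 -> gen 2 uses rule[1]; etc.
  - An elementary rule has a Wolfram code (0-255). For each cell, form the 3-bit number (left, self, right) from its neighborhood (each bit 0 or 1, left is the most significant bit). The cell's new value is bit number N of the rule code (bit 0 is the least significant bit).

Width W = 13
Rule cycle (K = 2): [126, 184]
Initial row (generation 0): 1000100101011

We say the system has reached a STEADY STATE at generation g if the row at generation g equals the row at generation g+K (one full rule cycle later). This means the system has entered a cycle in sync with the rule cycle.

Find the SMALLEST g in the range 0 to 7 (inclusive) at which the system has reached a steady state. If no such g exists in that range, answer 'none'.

Gen 0: 1000100101011
Gen 1 (rule 126): 1101111111111
Gen 2 (rule 184): 1011111111110
Gen 3 (rule 126): 1110000000011
Gen 4 (rule 184): 1101000000010
Gen 5 (rule 126): 1111100000111
Gen 6 (rule 184): 1111010000110
Gen 7 (rule 126): 1001111001111
Gen 8 (rule 184): 0101110101110
Gen 9 (rule 126): 1111011111011

Answer: none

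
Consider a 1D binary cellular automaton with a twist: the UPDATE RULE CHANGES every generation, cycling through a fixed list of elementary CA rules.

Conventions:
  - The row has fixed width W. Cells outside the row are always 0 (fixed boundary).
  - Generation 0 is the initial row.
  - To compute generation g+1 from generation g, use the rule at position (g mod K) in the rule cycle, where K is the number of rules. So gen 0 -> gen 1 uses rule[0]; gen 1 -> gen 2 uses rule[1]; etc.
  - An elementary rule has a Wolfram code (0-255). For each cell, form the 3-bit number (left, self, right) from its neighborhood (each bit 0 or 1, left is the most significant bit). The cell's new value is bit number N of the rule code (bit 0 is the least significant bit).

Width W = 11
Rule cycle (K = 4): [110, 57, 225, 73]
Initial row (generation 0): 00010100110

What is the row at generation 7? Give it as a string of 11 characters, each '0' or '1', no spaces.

Answer: 01111111001

Derivation:
Gen 0: 00010100110
Gen 1 (rule 110): 00111101110
Gen 2 (rule 57): 10100011001
Gen 3 (rule 225): 01001001000
Gen 4 (rule 73): 00000000011
Gen 5 (rule 110): 00000000111
Gen 6 (rule 57): 11111110100
Gen 7 (rule 225): 01111111001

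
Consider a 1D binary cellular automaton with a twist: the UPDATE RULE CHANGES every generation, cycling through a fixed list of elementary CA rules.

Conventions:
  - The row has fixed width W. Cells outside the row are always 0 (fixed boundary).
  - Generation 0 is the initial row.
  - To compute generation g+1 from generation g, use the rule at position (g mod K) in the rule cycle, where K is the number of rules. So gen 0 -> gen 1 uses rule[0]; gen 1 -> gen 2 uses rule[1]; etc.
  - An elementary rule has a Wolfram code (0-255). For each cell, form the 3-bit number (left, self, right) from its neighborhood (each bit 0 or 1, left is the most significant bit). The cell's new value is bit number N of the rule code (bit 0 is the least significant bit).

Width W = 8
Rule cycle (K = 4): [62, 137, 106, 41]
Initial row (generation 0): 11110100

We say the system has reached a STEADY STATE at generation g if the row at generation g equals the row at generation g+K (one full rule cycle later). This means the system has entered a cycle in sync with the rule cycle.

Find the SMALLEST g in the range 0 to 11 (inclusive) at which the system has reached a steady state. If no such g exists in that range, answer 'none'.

Gen 0: 11110100
Gen 1 (rule 62): 10001110
Gen 2 (rule 137): 00101100
Gen 3 (rule 106): 01011100
Gen 4 (rule 41): 00110001
Gen 5 (rule 62): 01101011
Gen 6 (rule 137): 01000010
Gen 7 (rule 106): 10000100
Gen 8 (rule 41): 00110001
Gen 9 (rule 62): 01101011
Gen 10 (rule 137): 01000010
Gen 11 (rule 106): 10000100
Gen 12 (rule 41): 00110001
Gen 13 (rule 62): 01101011
Gen 14 (rule 137): 01000010
Gen 15 (rule 106): 10000100

Answer: 4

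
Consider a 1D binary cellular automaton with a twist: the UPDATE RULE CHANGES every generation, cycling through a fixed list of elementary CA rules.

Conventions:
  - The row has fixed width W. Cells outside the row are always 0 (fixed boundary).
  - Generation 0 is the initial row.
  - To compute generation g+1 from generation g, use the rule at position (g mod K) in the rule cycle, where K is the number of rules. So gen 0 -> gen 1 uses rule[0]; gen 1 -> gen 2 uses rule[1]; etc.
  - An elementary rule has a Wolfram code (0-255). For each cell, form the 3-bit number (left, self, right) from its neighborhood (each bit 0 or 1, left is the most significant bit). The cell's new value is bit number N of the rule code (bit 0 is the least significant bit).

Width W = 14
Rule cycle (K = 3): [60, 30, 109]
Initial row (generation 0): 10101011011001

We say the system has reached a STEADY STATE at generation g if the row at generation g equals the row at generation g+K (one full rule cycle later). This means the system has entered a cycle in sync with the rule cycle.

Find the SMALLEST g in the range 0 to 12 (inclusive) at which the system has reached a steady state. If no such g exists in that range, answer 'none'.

Answer: 12

Derivation:
Gen 0: 10101011011001
Gen 1 (rule 60): 11111110110101
Gen 2 (rule 30): 10000000100101
Gen 3 (rule 109): 10111110100111
Gen 4 (rule 60): 11100001110100
Gen 5 (rule 30): 10010011000110
Gen 6 (rule 109): 10010011010110
Gen 7 (rule 60): 11011010111101
Gen 8 (rule 30): 10010010100001
Gen 9 (rule 109): 10010011101101
Gen 10 (rule 60): 11011010011011
Gen 11 (rule 30): 10010011110010
Gen 12 (rule 109): 10010010010010
Gen 13 (rule 60): 11011011011011
Gen 14 (rule 30): 10010010010010
Gen 15 (rule 109): 10010010010010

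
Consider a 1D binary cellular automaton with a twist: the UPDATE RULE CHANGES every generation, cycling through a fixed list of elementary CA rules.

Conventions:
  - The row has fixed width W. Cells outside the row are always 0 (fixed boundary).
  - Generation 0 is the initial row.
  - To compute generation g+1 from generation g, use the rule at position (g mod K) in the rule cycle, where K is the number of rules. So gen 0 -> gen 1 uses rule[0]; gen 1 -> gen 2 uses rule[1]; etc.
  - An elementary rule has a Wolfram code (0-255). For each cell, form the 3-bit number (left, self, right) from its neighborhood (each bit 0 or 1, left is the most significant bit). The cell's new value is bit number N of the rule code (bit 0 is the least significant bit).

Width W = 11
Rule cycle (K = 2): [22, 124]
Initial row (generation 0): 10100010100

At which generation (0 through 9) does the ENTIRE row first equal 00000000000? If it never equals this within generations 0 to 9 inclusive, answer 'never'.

Answer: 3

Derivation:
Gen 0: 10100010100
Gen 1 (rule 22): 10110110110
Gen 2 (rule 124): 11111111111
Gen 3 (rule 22): 00000000000
Gen 4 (rule 124): 00000000000
Gen 5 (rule 22): 00000000000
Gen 6 (rule 124): 00000000000
Gen 7 (rule 22): 00000000000
Gen 8 (rule 124): 00000000000
Gen 9 (rule 22): 00000000000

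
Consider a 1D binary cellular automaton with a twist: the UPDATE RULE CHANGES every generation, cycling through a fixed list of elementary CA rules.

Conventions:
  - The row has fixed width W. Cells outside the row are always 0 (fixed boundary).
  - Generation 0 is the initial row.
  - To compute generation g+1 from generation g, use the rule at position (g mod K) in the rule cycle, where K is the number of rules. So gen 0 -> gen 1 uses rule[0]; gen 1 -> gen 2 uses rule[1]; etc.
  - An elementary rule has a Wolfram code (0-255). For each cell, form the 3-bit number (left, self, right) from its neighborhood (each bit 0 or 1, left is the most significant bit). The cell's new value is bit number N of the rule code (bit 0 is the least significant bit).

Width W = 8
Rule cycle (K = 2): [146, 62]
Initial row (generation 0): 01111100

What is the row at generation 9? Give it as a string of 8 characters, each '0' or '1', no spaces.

Answer: 00001010

Derivation:
Gen 0: 01111100
Gen 1 (rule 146): 10111010
Gen 2 (rule 62): 11100111
Gen 3 (rule 146): 01011010
Gen 4 (rule 62): 11110111
Gen 5 (rule 146): 01100010
Gen 6 (rule 62): 11010111
Gen 7 (rule 146): 00000010
Gen 8 (rule 62): 00000111
Gen 9 (rule 146): 00001010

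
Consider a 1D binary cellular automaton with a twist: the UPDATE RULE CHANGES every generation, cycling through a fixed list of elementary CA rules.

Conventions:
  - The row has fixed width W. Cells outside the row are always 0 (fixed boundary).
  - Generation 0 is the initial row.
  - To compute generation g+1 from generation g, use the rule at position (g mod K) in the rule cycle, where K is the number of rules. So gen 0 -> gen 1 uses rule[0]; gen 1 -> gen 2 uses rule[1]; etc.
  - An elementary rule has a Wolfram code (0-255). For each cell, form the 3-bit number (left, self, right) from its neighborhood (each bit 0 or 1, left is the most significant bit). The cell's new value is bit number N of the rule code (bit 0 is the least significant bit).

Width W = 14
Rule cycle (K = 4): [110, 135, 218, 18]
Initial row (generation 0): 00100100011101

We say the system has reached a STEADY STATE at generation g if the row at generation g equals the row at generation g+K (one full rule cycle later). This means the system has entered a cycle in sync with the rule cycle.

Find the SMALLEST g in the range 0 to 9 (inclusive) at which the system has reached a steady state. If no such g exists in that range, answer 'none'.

Answer: none

Derivation:
Gen 0: 00100100011101
Gen 1 (rule 110): 01101100110111
Gen 2 (rule 135): 10000001000010
Gen 3 (rule 218): 01000010100101
Gen 4 (rule 18): 10100100011000
Gen 5 (rule 110): 11101100111000
Gen 6 (rule 135): 01000001010011
Gen 7 (rule 218): 10100010001111
Gen 8 (rule 18): 00010101010000
Gen 9 (rule 110): 00111111110000
Gen 10 (rule 135): 11011111100111
Gen 11 (rule 218): 11011111111111
Gen 12 (rule 18): 00000000000000
Gen 13 (rule 110): 00000000000000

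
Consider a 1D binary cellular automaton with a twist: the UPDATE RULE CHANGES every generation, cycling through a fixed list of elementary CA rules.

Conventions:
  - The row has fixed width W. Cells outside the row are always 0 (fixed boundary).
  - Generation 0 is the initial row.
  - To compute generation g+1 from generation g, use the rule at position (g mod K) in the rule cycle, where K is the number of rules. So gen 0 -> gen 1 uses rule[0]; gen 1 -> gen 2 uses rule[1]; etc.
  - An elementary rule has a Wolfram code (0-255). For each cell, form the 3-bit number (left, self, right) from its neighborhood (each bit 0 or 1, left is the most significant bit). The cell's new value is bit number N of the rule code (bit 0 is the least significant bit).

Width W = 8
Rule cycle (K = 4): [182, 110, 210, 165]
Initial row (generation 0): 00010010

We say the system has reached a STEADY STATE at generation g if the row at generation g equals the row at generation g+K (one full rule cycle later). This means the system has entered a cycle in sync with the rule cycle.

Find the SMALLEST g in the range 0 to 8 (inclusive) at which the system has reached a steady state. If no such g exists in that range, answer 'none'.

Gen 0: 00010010
Gen 1 (rule 182): 00111111
Gen 2 (rule 110): 01100001
Gen 3 (rule 210): 10110010
Gen 4 (rule 165): 11000010
Gen 5 (rule 182): 00100111
Gen 6 (rule 110): 01101101
Gen 7 (rule 210): 10100100
Gen 8 (rule 165): 11100101
Gen 9 (rule 182): 01011111
Gen 10 (rule 110): 11110001
Gen 11 (rule 210): 01111010
Gen 12 (rule 165): 00110110

Answer: none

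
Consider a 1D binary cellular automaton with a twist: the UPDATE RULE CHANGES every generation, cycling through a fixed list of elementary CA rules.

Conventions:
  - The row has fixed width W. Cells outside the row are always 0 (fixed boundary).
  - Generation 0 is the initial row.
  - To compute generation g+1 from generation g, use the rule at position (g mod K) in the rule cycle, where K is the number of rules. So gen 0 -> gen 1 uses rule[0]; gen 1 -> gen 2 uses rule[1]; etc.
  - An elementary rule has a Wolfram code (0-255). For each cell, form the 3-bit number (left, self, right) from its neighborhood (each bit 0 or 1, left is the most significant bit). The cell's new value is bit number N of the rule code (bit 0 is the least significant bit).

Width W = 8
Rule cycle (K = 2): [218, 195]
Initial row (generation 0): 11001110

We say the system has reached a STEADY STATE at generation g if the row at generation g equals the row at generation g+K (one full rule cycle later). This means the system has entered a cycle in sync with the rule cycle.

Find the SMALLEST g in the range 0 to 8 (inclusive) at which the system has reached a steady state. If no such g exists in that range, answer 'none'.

Gen 0: 11001110
Gen 1 (rule 218): 11111111
Gen 2 (rule 195): 01111111
Gen 3 (rule 218): 11111111
Gen 4 (rule 195): 01111111
Gen 5 (rule 218): 11111111
Gen 6 (rule 195): 01111111
Gen 7 (rule 218): 11111111
Gen 8 (rule 195): 01111111
Gen 9 (rule 218): 11111111
Gen 10 (rule 195): 01111111

Answer: 1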